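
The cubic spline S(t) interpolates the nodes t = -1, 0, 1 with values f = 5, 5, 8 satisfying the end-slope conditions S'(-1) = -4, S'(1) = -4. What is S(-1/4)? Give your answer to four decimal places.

4.2148

Put M_i = S'' at the i-th knot. Here h = (1, 1) and Δ = (0, 3), so the interior equations h_(i-1)·M_(i-1) + 2(h_(i-1)+h_i)·M_i + h_i·M_(i+1) = 6(Δ_i − Δ_(i-1)) read
  1·M_0 + 4·M_1 + 1·M_2 = 6(Δ_1 - Δ_0) = 18
Clamped end conditions give two more equations: 2h_0·M_0 + h_0·M_1 = 6(Δ_0 - S'(-1)) = 24 and h_1·M_1 + 2h_1·M_2 = 6(S'(1) - Δ_1) = -42.
Solving the tridiagonal system: M_0 = 15/2, M_1 = 9, M_2 = -51/2.
On [-1, 0], S(t) = 5 - 4·(t + 1) + 15/4·(t + 1)² + 1/4·(t + 1)³.
With (t + 1) = 3/4: S(-1/4) = 1079/256.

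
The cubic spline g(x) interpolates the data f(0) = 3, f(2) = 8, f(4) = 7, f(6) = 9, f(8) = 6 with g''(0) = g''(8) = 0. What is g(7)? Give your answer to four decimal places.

Let M_i = g''(x_i). Step sizes h_i = 2, 2, 2, 2; slopes of the chords Δ_i = (y_(i+1) - y_i)/h_i = 5/2, -1/2, 1, -3/2.
  2·M_0 + 8·M_1 + 2·M_2 = 6(Δ_1 - Δ_0) = -18
  2·M_1 + 8·M_2 + 2·M_3 = 6(Δ_2 - Δ_1) = 9
  2·M_2 + 8·M_3 + 2·M_4 = 6(Δ_3 - Δ_2) = -15
Natural end conditions: M_0 = M_4 = 0.
Solving: M_0 = 0, M_1 = -321/112, M_2 = 69/28, M_3 = -279/112, M_4 = 0.
On [6, 8], g(x) = 9 + 9/56·(x - 6) - 279/224·(x - 6)² + 93/448·(x - 6)³.
With (x - 6) = 1: g(7) = 3639/448.

8.1228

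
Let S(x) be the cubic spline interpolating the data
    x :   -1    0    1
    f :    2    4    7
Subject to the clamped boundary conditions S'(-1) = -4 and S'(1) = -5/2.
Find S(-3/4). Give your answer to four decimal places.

1.4980

Write M_i for S''(x_i). With h_i = 1, 1 and divided differences Δ_i = 2, 3, the continuity of S' gives the tridiagonal system
  1·M_0 + 4·M_1 + 1·M_2 = 6(Δ_1 - Δ_0) = 6
Clamped end conditions give two more equations: 2h_0·M_0 + h_0·M_1 = 6(Δ_0 - S'(-1)) = 36 and h_1·M_1 + 2h_1·M_2 = 6(S'(1) - Δ_1) = -33.
Solving the tridiagonal system: M_0 = 69/4, M_1 = 3/2, M_2 = -69/4.
On [-1, 0], S(x) = 2 - 4·(x + 1) + 69/8·(x + 1)² - 21/8·(x + 1)³.
With (x + 1) = 1/4: S(-3/4) = 767/512.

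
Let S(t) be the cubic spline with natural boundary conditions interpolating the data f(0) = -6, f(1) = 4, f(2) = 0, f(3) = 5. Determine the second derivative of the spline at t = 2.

20

With σ_i denoting the second derivative at x_i, h_i = 1, 1, 1, and Δ_i = (y_(i+1) − y_i)/h_i = 10, -4, 5:
  1·σ_0 + 4·σ_1 + 1·σ_2 = 6(Δ_1 - Δ_0) = -84
  1·σ_1 + 4·σ_2 + 1·σ_3 = 6(Δ_2 - Δ_1) = 54
Natural end conditions: σ_0 = σ_3 = 0.
Forward elimination and back-substitution give σ_0 = 0, σ_1 = -26, σ_2 = 20, σ_3 = 0.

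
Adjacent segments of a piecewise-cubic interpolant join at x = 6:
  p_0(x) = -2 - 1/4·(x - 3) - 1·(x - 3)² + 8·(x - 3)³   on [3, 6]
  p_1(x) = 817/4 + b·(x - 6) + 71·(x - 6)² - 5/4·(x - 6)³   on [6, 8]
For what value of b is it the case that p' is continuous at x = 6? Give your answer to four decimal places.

209.7500

p_0'(x) = -1/4 - 2·(x - 3) + 24·(x - 3)², so p_0'(6) = 839/4. On the right, p_1'(6) = b, so b = 839/4.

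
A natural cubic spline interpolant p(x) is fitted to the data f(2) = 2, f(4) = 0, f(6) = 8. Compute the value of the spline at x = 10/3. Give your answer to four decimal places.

-0.2593

With m_i denoting the second derivative at x_i, h_i = 2, 2, and Δ_i = (y_(i+1) − y_i)/h_i = -1, 4:
  2·m_0 + 8·m_1 + 2·m_2 = 6(Δ_1 - Δ_0) = 30
Natural end conditions: m_0 = m_2 = 0.
Hence m_0 = 0, m_1 = 15/4, m_2 = 0.
On [2, 4], p(x) = 2 - 9/4·(x - 2) + 0·(x - 2)² + 5/16·(x - 2)³.
With (x - 2) = 4/3: p(10/3) = -7/27.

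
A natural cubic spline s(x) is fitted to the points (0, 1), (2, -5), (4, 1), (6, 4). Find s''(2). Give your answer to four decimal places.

Let m_i = s''(x_i). Step sizes h_i = 2, 2, 2; slopes of the chords Δ_i = (y_(i+1) - y_i)/h_i = -3, 3, 3/2.
  2·m_0 + 8·m_1 + 2·m_2 = 6(Δ_1 - Δ_0) = 36
  2·m_1 + 8·m_2 + 2·m_3 = 6(Δ_2 - Δ_1) = -9
Natural end conditions: m_0 = m_3 = 0.
Hence m_0 = 0, m_1 = 51/10, m_2 = -12/5, m_3 = 0.

5.1000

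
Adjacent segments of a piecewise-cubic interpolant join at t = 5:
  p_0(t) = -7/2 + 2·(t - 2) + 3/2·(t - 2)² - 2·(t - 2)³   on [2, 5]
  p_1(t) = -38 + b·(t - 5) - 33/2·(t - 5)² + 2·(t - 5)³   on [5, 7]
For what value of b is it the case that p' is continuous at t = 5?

p_0'(t) = 2 + 3·(t - 2) - 6·(t - 2)², so p_0'(5) = -43. On the right, p_1'(5) = b, so b = -43.

-43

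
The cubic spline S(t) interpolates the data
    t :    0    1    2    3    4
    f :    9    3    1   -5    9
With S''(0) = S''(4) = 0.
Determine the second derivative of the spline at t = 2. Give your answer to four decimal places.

-17.1429

With m_i denoting the second derivative at x_i, h_i = 1, 1, 1, 1, and Δ_i = (y_(i+1) − y_i)/h_i = -6, -2, -6, 14:
  1·m_0 + 4·m_1 + 1·m_2 = 6(Δ_1 - Δ_0) = 24
  1·m_1 + 4·m_2 + 1·m_3 = 6(Δ_2 - Δ_1) = -24
  1·m_2 + 4·m_3 + 1·m_4 = 6(Δ_3 - Δ_2) = 120
Natural end conditions: m_0 = m_4 = 0.
Forward elimination and back-substitution give m_0 = 0, m_1 = 72/7, m_2 = -120/7, m_3 = 240/7, m_4 = 0.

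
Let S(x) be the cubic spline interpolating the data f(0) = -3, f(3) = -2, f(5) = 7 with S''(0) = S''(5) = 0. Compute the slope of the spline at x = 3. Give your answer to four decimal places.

2.8333

Write M_i for S''(x_i). With h_i = 3, 2 and divided differences Δ_i = 1/3, 9/2, the continuity of S' gives the tridiagonal system
  3·M_0 + 10·M_1 + 2·M_2 = 6(Δ_1 - Δ_0) = 25
Natural end conditions: M_0 = M_2 = 0.
Solving: M_0 = 0, M_1 = 5/2, M_2 = 0.
On [3, 5], S'(x) = b_1 + 2c_1·(x - 3) + 3d_1·(x - 3)² with b_1 = Δ_1 - h_1(2M_1 + M_2)/6 = 17/6, c_1 = M_1/2 = 5/4, d_1 = (M_2 - M_1)/(6h_1) = -5/24. So S'(3) = 17/6.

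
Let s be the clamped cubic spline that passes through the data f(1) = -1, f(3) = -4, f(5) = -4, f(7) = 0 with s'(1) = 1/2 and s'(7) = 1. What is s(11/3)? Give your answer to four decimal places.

-4.7407

Put σ_i = s'' at the i-th knot. Here h = (2, 2, 2) and Δ = (-3/2, 0, 2), so the interior equations h_(i-1)·σ_(i-1) + 2(h_(i-1)+h_i)·σ_i + h_i·σ_(i+1) = 6(Δ_i − Δ_(i-1)) read
  2·σ_0 + 8·σ_1 + 2·σ_2 = 6(Δ_1 - Δ_0) = 9
  2·σ_1 + 8·σ_2 + 2·σ_3 = 6(Δ_2 - Δ_1) = 12
Clamped end conditions give two more equations: 2h_0·σ_0 + h_0·σ_1 = 6(Δ_0 - s'(1)) = -12 and h_2·σ_2 + 2h_2·σ_3 = 6(s'(7) - Δ_2) = -6.
Solving the tridiagonal system: σ_0 = -23/6, σ_1 = 5/3, σ_2 = 5/3, σ_3 = -7/3.
On [3, 5], s(t) = -4 - 5/3·(t - 3) + 5/6·(t - 3)² + 0·(t - 3)³.
With (t - 3) = 2/3: s(11/3) = -128/27.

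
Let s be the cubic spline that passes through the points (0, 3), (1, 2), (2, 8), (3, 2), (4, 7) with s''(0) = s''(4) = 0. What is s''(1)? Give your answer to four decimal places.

Let M_i = s''(x_i). Step sizes h_i = 1, 1, 1, 1; slopes of the chords Δ_i = (y_(i+1) - y_i)/h_i = -1, 6, -6, 5.
  1·M_0 + 4·M_1 + 1·M_2 = 6(Δ_1 - Δ_0) = 42
  1·M_1 + 4·M_2 + 1·M_3 = 6(Δ_2 - Δ_1) = -72
  1·M_2 + 4·M_3 + 1·M_4 = 6(Δ_3 - Δ_2) = 66
Natural end conditions: M_0 = M_4 = 0.
Solving: M_0 = 0, M_1 = 123/7, M_2 = -198/7, M_3 = 165/7, M_4 = 0.

17.5714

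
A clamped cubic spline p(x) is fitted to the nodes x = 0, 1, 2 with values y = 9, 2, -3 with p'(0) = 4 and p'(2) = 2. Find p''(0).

-37

Let m_i = p''(x_i). Step sizes h_i = 1, 1; slopes of the chords Δ_i = (y_(i+1) - y_i)/h_i = -7, -5.
  1·m_0 + 4·m_1 + 1·m_2 = 6(Δ_1 - Δ_0) = 12
Clamped end conditions give two more equations: 2h_0·m_0 + h_0·m_1 = 6(Δ_0 - p'(0)) = -66 and h_1·m_1 + 2h_1·m_2 = 6(p'(2) - Δ_1) = 42.
Forward elimination and back-substitution give m_0 = -37, m_1 = 8, m_2 = 17.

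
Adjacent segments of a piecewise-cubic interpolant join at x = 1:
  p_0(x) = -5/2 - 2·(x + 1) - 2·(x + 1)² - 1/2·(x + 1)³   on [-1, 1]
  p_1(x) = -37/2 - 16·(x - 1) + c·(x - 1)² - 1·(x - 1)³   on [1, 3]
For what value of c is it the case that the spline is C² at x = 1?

-5

p_0''(x) = -4 - 3·(x + 1), so p_0''(1) = -10. On the right, p_1''(1) = 2c, so c = -5.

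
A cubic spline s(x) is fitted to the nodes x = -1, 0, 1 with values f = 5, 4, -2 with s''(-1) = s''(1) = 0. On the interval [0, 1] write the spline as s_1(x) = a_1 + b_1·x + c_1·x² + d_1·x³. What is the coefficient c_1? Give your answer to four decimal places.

-3.7500

Let M_i = s''(x_i). Step sizes h_i = 1, 1; slopes of the chords Δ_i = (y_(i+1) - y_i)/h_i = -1, -6.
  1·M_0 + 4·M_1 + 1·M_2 = 6(Δ_1 - Δ_0) = -30
Natural end conditions: M_0 = M_2 = 0.
Solving: M_0 = 0, M_1 = -15/2, M_2 = 0.
On [0, 1], with s_1(x) = a_1 + b_1·x + c_1·x² + d_1·x³: c_1 = M_1/2 = -15/4, d_1 = (M_2 - M_1)/(6h_1) = 5/4, b_1 = Δ_1 - h_1(2M_1 + M_2)/6 = -7/2.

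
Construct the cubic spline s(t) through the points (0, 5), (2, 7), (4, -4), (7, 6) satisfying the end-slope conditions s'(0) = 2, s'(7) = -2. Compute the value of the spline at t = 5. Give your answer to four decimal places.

Write M_i for s''(x_i). With h_i = 2, 2, 3 and divided differences Δ_i = 1, -11/2, 10/3, the continuity of s' gives the tridiagonal system
  2·M_0 + 8·M_1 + 2·M_2 = 6(Δ_1 - Δ_0) = -39
  2·M_1 + 10·M_2 + 3·M_3 = 6(Δ_2 - Δ_1) = 53
Clamped end conditions give two more equations: 2h_0·M_0 + h_0·M_1 = 6(Δ_0 - s'(0)) = -6 and h_2·M_2 + 2h_2·M_3 = 6(s'(7) - Δ_2) = -32.
Forward elimination and back-substitution give M_0 = 5/2, M_1 = -8, M_2 = 10, M_3 = -31/3.
On [4, 7], s(t) = -4 - 3/2·(t - 4) + 5·(t - 4)² - 61/54·(t - 4)³.
With (t - 4) = 1: s(5) = -44/27.

-1.6296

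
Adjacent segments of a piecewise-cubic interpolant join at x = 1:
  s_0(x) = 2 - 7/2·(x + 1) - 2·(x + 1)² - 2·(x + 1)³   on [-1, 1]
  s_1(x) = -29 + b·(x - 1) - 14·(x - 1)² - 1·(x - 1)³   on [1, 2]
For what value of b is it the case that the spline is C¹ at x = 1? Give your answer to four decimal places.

s_0'(x) = -7/2 - 4·(x + 1) - 6·(x + 1)², so s_0'(1) = -71/2. On the right, s_1'(1) = b, so b = -71/2.

-35.5000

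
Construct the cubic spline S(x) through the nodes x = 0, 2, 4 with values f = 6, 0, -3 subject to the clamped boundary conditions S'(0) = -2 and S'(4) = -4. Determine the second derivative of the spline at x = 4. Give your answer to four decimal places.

-5.3750

Put σ_i = S'' at the i-th knot. Here h = (2, 2) and Δ = (-3, -3/2), so the interior equations h_(i-1)·σ_(i-1) + 2(h_(i-1)+h_i)·σ_i + h_i·σ_(i+1) = 6(Δ_i − Δ_(i-1)) read
  2·σ_0 + 8·σ_1 + 2·σ_2 = 6(Δ_1 - Δ_0) = 9
Clamped end conditions give two more equations: 2h_0·σ_0 + h_0·σ_1 = 6(Δ_0 - S'(0)) = -6 and h_1·σ_1 + 2h_1·σ_2 = 6(S'(4) - Δ_1) = -15.
Hence σ_0 = -25/8, σ_1 = 13/4, σ_2 = -43/8.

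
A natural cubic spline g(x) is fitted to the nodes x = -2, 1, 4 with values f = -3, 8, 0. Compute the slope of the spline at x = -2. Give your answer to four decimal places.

5.2500

Write σ_i for g''(x_i). With h_i = 3, 3 and divided differences Δ_i = 11/3, -8/3, the continuity of g' gives the tridiagonal system
  3·σ_0 + 12·σ_1 + 3·σ_2 = 6(Δ_1 - Δ_0) = -38
Natural end conditions: σ_0 = σ_2 = 0.
Solving: σ_0 = 0, σ_1 = -19/6, σ_2 = 0.
On [-2, 1], g'(x) = b_0 + 2c_0·(x + 2) + 3d_0·(x + 2)² with b_0 = Δ_0 - h_0(2σ_0 + σ_1)/6 = 21/4, c_0 = σ_0/2 = 0, d_0 = (σ_1 - σ_0)/(6h_0) = -19/108. So g'(-2) = 21/4.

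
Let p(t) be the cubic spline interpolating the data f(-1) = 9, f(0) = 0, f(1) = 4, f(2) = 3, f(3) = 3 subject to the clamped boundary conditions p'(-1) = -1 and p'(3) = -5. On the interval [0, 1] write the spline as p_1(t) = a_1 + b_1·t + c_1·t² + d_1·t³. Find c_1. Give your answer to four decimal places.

Write m_i for p''(x_i). With h_i = 1, 1, 1, 1 and divided differences Δ_i = -9, 4, -1, 0, the continuity of p' gives the tridiagonal system
  1·m_0 + 4·m_1 + 1·m_2 = 6(Δ_1 - Δ_0) = 78
  1·m_1 + 4·m_2 + 1·m_3 = 6(Δ_2 - Δ_1) = -30
  1·m_2 + 4·m_3 + 1·m_4 = 6(Δ_3 - Δ_2) = 6
Clamped end conditions give two more equations: 2h_0·m_0 + h_0·m_1 = 6(Δ_0 - p'(-1)) = -48 and h_3·m_3 + 2h_3·m_4 = 6(p'(3) - Δ_3) = -30.
Forward elimination and back-substitution give m_0 = -289/7, m_1 = 242/7, m_2 = -19, m_3 = 80/7, m_4 = -145/7.
On [0, 1], with p_1(t) = a_1 + b_1·t + c_1·t² + d_1·t³: c_1 = m_1/2 = 121/7, d_1 = (m_2 - m_1)/(6h_1) = -125/14, b_1 = Δ_1 - h_1(2m_1 + m_2)/6 = -61/14.

17.2857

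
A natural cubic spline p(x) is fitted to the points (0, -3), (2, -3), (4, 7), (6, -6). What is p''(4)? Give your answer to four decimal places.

-10.2000

Let M_i = p''(x_i). Step sizes h_i = 2, 2, 2; slopes of the chords Δ_i = (y_(i+1) - y_i)/h_i = 0, 5, -13/2.
  2·M_0 + 8·M_1 + 2·M_2 = 6(Δ_1 - Δ_0) = 30
  2·M_1 + 8·M_2 + 2·M_3 = 6(Δ_2 - Δ_1) = -69
Natural end conditions: M_0 = M_3 = 0.
Solving the tridiagonal system: M_0 = 0, M_1 = 63/10, M_2 = -51/5, M_3 = 0.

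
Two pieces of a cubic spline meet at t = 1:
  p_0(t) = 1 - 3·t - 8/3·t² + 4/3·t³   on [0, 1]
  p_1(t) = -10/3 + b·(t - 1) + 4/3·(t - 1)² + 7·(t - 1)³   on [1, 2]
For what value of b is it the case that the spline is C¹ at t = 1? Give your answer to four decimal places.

-4.3333

p_0'(t) = -3 - 16/3·t + 4·t², so p_0'(1) = -13/3. On the right, p_1'(1) = b, so b = -13/3.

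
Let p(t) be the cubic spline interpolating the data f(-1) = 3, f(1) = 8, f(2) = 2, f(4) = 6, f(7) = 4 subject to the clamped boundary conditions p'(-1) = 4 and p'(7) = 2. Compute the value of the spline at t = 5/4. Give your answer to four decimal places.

6.6764

Write M_i for p''(x_i). With h_i = 2, 1, 2, 3 and divided differences Δ_i = 5/2, -6, 2, -2/3, the continuity of p' gives the tridiagonal system
  2·M_0 + 6·M_1 + 1·M_2 = 6(Δ_1 - Δ_0) = -51
  1·M_1 + 6·M_2 + 2·M_3 = 6(Δ_2 - Δ_1) = 48
  2·M_2 + 10·M_3 + 3·M_4 = 6(Δ_3 - Δ_2) = -16
Clamped end conditions give two more equations: 2h_0·M_0 + h_0·M_1 = 6(Δ_0 - p'(-1)) = -9 and h_3·M_3 + 2h_3·M_4 = 6(p'(7) - Δ_3) = 16.
Solving the tridiagonal system: M_0 = 2163/604, M_1 = -1761/151, M_2 = 3567/302, M_3 = -846/151, M_4 = 2477/453.
On [1, 2], p(t) = 8 - 2465/604·(t - 1) - 1761/302·(t - 1)² + 2363/604·(t - 1)³.
With (t - 1) = 1/4: p(5/4) = 258083/38656.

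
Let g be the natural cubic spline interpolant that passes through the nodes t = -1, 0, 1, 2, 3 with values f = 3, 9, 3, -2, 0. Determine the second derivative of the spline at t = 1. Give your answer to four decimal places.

3.8571

With M_i denoting the second derivative at x_i, h_i = 1, 1, 1, 1, and Δ_i = (y_(i+1) − y_i)/h_i = 6, -6, -5, 2:
  1·M_0 + 4·M_1 + 1·M_2 = 6(Δ_1 - Δ_0) = -72
  1·M_1 + 4·M_2 + 1·M_3 = 6(Δ_2 - Δ_1) = 6
  1·M_2 + 4·M_3 + 1·M_4 = 6(Δ_3 - Δ_2) = 42
Natural end conditions: M_0 = M_4 = 0.
Hence M_0 = 0, M_1 = -531/28, M_2 = 27/7, M_3 = 267/28, M_4 = 0.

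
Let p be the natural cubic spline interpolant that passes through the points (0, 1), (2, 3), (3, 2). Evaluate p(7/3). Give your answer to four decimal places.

With m_i denoting the second derivative at x_i, h_i = 2, 1, and Δ_i = (y_(i+1) − y_i)/h_i = 1, -1:
  2·m_0 + 6·m_1 + 1·m_2 = 6(Δ_1 - Δ_0) = -12
Natural end conditions: m_0 = m_2 = 0.
Solving the tridiagonal system: m_0 = 0, m_1 = -2, m_2 = 0.
On [2, 3], p(t) = 3 - 1/3·(t - 2) - 1·(t - 2)² + 1/3·(t - 2)³.
With (t - 2) = 1/3: p(7/3) = 226/81.

2.7901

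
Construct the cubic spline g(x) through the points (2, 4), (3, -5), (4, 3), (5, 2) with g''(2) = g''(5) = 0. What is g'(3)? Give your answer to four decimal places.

1.2667

Put m_i = g'' at the i-th knot. Here h = (1, 1, 1) and Δ = (-9, 8, -1), so the interior equations h_(i-1)·m_(i-1) + 2(h_(i-1)+h_i)·m_i + h_i·m_(i+1) = 6(Δ_i − Δ_(i-1)) read
  1·m_0 + 4·m_1 + 1·m_2 = 6(Δ_1 - Δ_0) = 102
  1·m_1 + 4·m_2 + 1·m_3 = 6(Δ_2 - Δ_1) = -54
Natural end conditions: m_0 = m_3 = 0.
Solving: m_0 = 0, m_1 = 154/5, m_2 = -106/5, m_3 = 0.
On [3, 4], g'(x) = b_1 + 2c_1·(x - 3) + 3d_1·(x - 3)² with b_1 = Δ_1 - h_1(2m_1 + m_2)/6 = 19/15, c_1 = m_1/2 = 77/5, d_1 = (m_2 - m_1)/(6h_1) = -26/3. So g'(3) = 19/15.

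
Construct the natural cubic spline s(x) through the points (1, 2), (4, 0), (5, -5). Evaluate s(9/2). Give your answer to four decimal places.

Let M_i = s''(x_i). Step sizes h_i = 3, 1; slopes of the chords Δ_i = (y_(i+1) - y_i)/h_i = -2/3, -5.
  3·M_0 + 8·M_1 + 1·M_2 = 6(Δ_1 - Δ_0) = -26
Natural end conditions: M_0 = M_2 = 0.
Solving: M_0 = 0, M_1 = -13/4, M_2 = 0.
On [4, 5], s(x) = 0 - 47/12·(x - 4) - 13/8·(x - 4)² + 13/24·(x - 4)³.
With (x - 4) = 1/2: s(9/2) = -147/64.

-2.2969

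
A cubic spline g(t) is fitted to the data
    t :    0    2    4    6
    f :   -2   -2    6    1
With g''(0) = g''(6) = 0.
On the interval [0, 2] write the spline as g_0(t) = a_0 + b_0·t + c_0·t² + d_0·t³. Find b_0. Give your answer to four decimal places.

-1.5000

Write M_i for g''(x_i). With h_i = 2, 2, 2 and divided differences Δ_i = 0, 4, -5/2, the continuity of g' gives the tridiagonal system
  2·M_0 + 8·M_1 + 2·M_2 = 6(Δ_1 - Δ_0) = 24
  2·M_1 + 8·M_2 + 2·M_3 = 6(Δ_2 - Δ_1) = -39
Natural end conditions: M_0 = M_3 = 0.
Solving: M_0 = 0, M_1 = 9/2, M_2 = -6, M_3 = 0.
On [0, 2], with g_0(t) = a_0 + b_0·t + c_0·t² + d_0·t³: c_0 = M_0/2 = 0, d_0 = (M_1 - M_0)/(6h_0) = 3/8, b_0 = Δ_0 - h_0(2M_0 + M_1)/6 = -3/2.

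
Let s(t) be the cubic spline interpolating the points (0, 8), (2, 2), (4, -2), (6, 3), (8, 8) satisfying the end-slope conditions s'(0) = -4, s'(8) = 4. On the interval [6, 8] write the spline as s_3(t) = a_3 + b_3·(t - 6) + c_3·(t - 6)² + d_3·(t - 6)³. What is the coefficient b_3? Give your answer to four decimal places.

Put M_i = s'' at the i-th knot. Here h = (2, 2, 2, 2) and Δ = (-3, -2, 5/2, 5/2), so the interior equations h_(i-1)·M_(i-1) + 2(h_(i-1)+h_i)·M_i + h_i·M_(i+1) = 6(Δ_i − Δ_(i-1)) read
  2·M_0 + 8·M_1 + 2·M_2 = 6(Δ_1 - Δ_0) = 6
  2·M_1 + 8·M_2 + 2·M_3 = 6(Δ_2 - Δ_1) = 27
  2·M_2 + 8·M_3 + 2·M_4 = 6(Δ_3 - Δ_2) = 0
Clamped end conditions give two more equations: 2h_0·M_0 + h_0·M_1 = 6(Δ_0 - s'(0)) = 6 and h_3·M_3 + 2h_3·M_4 = 6(s'(8) - Δ_3) = 9.
Forward elimination and back-substitution give M_0 = 13/7, M_1 = -5/7, M_2 = 4, M_3 = -25/14, M_4 = 22/7.
On [6, 8], with s_3(t) = a_3 + b_3·(t - 6) + c_3·(t - 6)² + d_3·(t - 6)³: c_3 = M_3/2 = -25/28, d_3 = (M_4 - M_3)/(6h_3) = 23/56, b_3 = Δ_3 - h_3(2M_3 + M_4)/6 = 37/14.

2.6429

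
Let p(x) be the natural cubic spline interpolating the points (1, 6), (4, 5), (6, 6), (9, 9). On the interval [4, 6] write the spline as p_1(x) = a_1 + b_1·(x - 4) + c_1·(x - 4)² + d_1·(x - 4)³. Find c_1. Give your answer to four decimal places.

Put M_i = p'' at the i-th knot. Here h = (3, 2, 3) and Δ = (-1/3, 1/2, 1), so the interior equations h_(i-1)·M_(i-1) + 2(h_(i-1)+h_i)·M_i + h_i·M_(i+1) = 6(Δ_i − Δ_(i-1)) read
  3·M_0 + 10·M_1 + 2·M_2 = 6(Δ_1 - Δ_0) = 5
  2·M_1 + 10·M_2 + 3·M_3 = 6(Δ_2 - Δ_1) = 3
Natural end conditions: M_0 = M_3 = 0.
Solving: M_0 = 0, M_1 = 11/24, M_2 = 5/24, M_3 = 0.
On [4, 6], with p_1(x) = a_1 + b_1·(x - 4) + c_1·(x - 4)² + d_1·(x - 4)³: c_1 = M_1/2 = 11/48, d_1 = (M_2 - M_1)/(6h_1) = -1/48, b_1 = Δ_1 - h_1(2M_1 + M_2)/6 = 1/8.

0.2292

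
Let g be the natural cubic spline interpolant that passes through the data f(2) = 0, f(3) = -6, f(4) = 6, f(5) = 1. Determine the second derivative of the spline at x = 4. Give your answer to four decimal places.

With M_i denoting the second derivative at x_i, h_i = 1, 1, 1, and Δ_i = (y_(i+1) − y_i)/h_i = -6, 12, -5:
  1·M_0 + 4·M_1 + 1·M_2 = 6(Δ_1 - Δ_0) = 108
  1·M_1 + 4·M_2 + 1·M_3 = 6(Δ_2 - Δ_1) = -102
Natural end conditions: M_0 = M_3 = 0.
Solving the tridiagonal system: M_0 = 0, M_1 = 178/5, M_2 = -172/5, M_3 = 0.

-34.4000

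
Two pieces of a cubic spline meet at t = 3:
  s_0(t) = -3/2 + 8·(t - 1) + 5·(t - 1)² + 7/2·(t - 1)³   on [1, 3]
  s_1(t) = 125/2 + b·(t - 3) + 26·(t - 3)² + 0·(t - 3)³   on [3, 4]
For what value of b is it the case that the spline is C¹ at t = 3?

s_0'(t) = 8 + 10·(t - 1) + 21/2·(t - 1)², so s_0'(3) = 70. On the right, s_1'(3) = b, so b = 70.

70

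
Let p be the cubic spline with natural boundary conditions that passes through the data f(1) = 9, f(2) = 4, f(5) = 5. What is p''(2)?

4

With m_i denoting the second derivative at x_i, h_i = 1, 3, and Δ_i = (y_(i+1) − y_i)/h_i = -5, 1/3:
  1·m_0 + 8·m_1 + 3·m_2 = 6(Δ_1 - Δ_0) = 32
Natural end conditions: m_0 = m_2 = 0.
Solving the tridiagonal system: m_0 = 0, m_1 = 4, m_2 = 0.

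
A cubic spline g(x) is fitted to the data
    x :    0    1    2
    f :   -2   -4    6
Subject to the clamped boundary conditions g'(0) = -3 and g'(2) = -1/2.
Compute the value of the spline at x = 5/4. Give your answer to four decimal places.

-1.4473

Let M_i = g''(x_i). Step sizes h_i = 1, 1; slopes of the chords Δ_i = (y_(i+1) - y_i)/h_i = -2, 10.
  1·M_0 + 4·M_1 + 1·M_2 = 6(Δ_1 - Δ_0) = 72
Clamped end conditions give two more equations: 2h_0·M_0 + h_0·M_1 = 6(Δ_0 - g'(0)) = 6 and h_1·M_1 + 2h_1·M_2 = 6(g'(2) - Δ_1) = -63.
Solving the tridiagonal system: M_0 = -55/4, M_1 = 67/2, M_2 = -193/4.
On [1, 2], g(x) = -4 + 55/8·(x - 1) + 67/4·(x - 1)² - 109/8·(x - 1)³.
With (x - 1) = 1/4: g(5/4) = -741/512.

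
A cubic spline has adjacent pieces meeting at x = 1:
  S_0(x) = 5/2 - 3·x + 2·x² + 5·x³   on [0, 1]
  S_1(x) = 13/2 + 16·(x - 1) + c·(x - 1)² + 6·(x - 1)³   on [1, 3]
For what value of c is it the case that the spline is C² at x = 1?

S_0''(x) = 4 + 30·x, so S_0''(1) = 34. On the right, S_1''(1) = 2c, so c = 17.

17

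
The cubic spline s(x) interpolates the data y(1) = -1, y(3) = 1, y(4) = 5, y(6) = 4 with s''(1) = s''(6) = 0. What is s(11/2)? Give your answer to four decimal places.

5.0536

Let m_i = s''(x_i). Step sizes h_i = 2, 1, 2; slopes of the chords Δ_i = (y_(i+1) - y_i)/h_i = 1, 4, -1/2.
  2·m_0 + 6·m_1 + 1·m_2 = 6(Δ_1 - Δ_0) = 18
  1·m_1 + 6·m_2 + 2·m_3 = 6(Δ_2 - Δ_1) = -27
Natural end conditions: m_0 = m_3 = 0.
Hence m_0 = 0, m_1 = 27/7, m_2 = -36/7, m_3 = 0.
On [4, 6], s(x) = 5 + 41/14·(x - 4) - 18/7·(x - 4)² + 3/7·(x - 4)³.
With (x - 4) = 3/2: s(11/2) = 283/56.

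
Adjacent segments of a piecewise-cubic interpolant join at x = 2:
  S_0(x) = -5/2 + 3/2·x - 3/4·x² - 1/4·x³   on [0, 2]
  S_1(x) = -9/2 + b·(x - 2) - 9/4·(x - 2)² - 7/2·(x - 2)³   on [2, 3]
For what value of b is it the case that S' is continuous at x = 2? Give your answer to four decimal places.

S_0'(x) = 3/2 - 3/2·x - 3/4·x², so S_0'(2) = -9/2. On the right, S_1'(2) = b, so b = -9/2.

-4.5000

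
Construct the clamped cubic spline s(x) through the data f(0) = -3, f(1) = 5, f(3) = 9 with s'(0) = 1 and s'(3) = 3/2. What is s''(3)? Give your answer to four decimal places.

Write σ_i for s''(x_i). With h_i = 1, 2 and divided differences Δ_i = 8, 2, the continuity of s' gives the tridiagonal system
  1·σ_0 + 6·σ_1 + 2·σ_2 = 6(Δ_1 - Δ_0) = -36
Clamped end conditions give two more equations: 2h_0·σ_0 + h_0·σ_1 = 6(Δ_0 - s'(0)) = 42 and h_1·σ_1 + 2h_1·σ_2 = 6(s'(3) - Δ_1) = -3.
Forward elimination and back-substitution give σ_0 = 163/6, σ_1 = -37/3, σ_2 = 65/12.

5.4167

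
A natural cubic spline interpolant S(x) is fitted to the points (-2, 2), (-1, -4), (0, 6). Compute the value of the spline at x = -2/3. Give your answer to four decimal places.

Let M_i = S''(x_i). Step sizes h_i = 1, 1; slopes of the chords Δ_i = (y_(i+1) - y_i)/h_i = -6, 10.
  1·M_0 + 4·M_1 + 1·M_2 = 6(Δ_1 - Δ_0) = 96
Natural end conditions: M_0 = M_2 = 0.
Hence M_0 = 0, M_1 = 24, M_2 = 0.
On [-1, 0], S(x) = -4 + 2·(x + 1) + 12·(x + 1)² - 4·(x + 1)³.
With (x + 1) = 1/3: S(-2/3) = -58/27.

-2.1481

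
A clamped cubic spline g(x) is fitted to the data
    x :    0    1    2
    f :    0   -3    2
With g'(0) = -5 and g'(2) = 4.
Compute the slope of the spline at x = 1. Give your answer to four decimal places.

Put M_i = g'' at the i-th knot. Here h = (1, 1) and Δ = (-3, 5), so the interior equations h_(i-1)·M_(i-1) + 2(h_(i-1)+h_i)·M_i + h_i·M_(i+1) = 6(Δ_i − Δ_(i-1)) read
  1·M_0 + 4·M_1 + 1·M_2 = 6(Δ_1 - Δ_0) = 48
Clamped end conditions give two more equations: 2h_0·M_0 + h_0·M_1 = 6(Δ_0 - g'(0)) = 12 and h_1·M_1 + 2h_1·M_2 = 6(g'(2) - Δ_1) = -6.
Forward elimination and back-substitution give M_0 = -3/2, M_1 = 15, M_2 = -21/2.
On [1, 2], g'(x) = b_1 + 2c_1·(x - 1) + 3d_1·(x - 1)² with b_1 = Δ_1 - h_1(2M_1 + M_2)/6 = 7/4, c_1 = M_1/2 = 15/2, d_1 = (M_2 - M_1)/(6h_1) = -17/4. So g'(1) = 7/4.

1.7500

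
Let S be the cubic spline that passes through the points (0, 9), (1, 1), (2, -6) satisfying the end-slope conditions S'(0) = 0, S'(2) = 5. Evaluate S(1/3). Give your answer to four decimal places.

Put σ_i = S'' at the i-th knot. Here h = (1, 1) and Δ = (-8, -7), so the interior equations h_(i-1)·σ_(i-1) + 2(h_(i-1)+h_i)·σ_i + h_i·σ_(i+1) = 6(Δ_i − Δ_(i-1)) read
  1·σ_0 + 4·σ_1 + 1·σ_2 = 6(Δ_1 - Δ_0) = 6
Clamped end conditions give two more equations: 2h_0·σ_0 + h_0·σ_1 = 6(Δ_0 - S'(0)) = -48 and h_1·σ_1 + 2h_1·σ_2 = 6(S'(2) - Δ_1) = 72.
Solving: σ_0 = -23, σ_1 = -2, σ_2 = 37.
On [0, 1], S(x) = 9 + 0·x - 23/2·x² + 7/2·x³.
With x = 1/3: S(1/3) = 212/27.

7.8519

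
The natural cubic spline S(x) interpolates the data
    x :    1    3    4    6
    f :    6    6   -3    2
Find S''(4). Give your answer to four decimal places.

Put σ_i = S'' at the i-th knot. Here h = (2, 1, 2) and Δ = (0, -9, 5/2), so the interior equations h_(i-1)·σ_(i-1) + 2(h_(i-1)+h_i)·σ_i + h_i·σ_(i+1) = 6(Δ_i − Δ_(i-1)) read
  2·σ_0 + 6·σ_1 + 1·σ_2 = 6(Δ_1 - Δ_0) = -54
  1·σ_1 + 6·σ_2 + 2·σ_3 = 6(Δ_2 - Δ_1) = 69
Natural end conditions: σ_0 = σ_3 = 0.
Forward elimination and back-substitution give σ_0 = 0, σ_1 = -393/35, σ_2 = 468/35, σ_3 = 0.

13.3714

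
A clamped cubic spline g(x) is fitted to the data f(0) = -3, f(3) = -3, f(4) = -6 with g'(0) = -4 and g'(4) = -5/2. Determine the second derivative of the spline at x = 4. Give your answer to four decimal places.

4.1250

Write M_i for g''(x_i). With h_i = 3, 1 and divided differences Δ_i = 0, -3, the continuity of g' gives the tridiagonal system
  3·M_0 + 8·M_1 + 1·M_2 = 6(Δ_1 - Δ_0) = -18
Clamped end conditions give two more equations: 2h_0·M_0 + h_0·M_1 = 6(Δ_0 - g'(0)) = 24 and h_1·M_1 + 2h_1·M_2 = 6(g'(4) - Δ_1) = 3.
Solving: M_0 = 53/8, M_1 = -21/4, M_2 = 33/8.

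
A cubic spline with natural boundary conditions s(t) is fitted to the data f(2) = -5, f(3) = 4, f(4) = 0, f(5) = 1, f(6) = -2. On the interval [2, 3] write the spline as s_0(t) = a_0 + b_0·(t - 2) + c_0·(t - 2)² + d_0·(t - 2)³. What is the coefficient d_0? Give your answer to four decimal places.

-3.9107

With M_i denoting the second derivative at x_i, h_i = 1, 1, 1, 1, and Δ_i = (y_(i+1) − y_i)/h_i = 9, -4, 1, -3:
  1·M_0 + 4·M_1 + 1·M_2 = 6(Δ_1 - Δ_0) = -78
  1·M_1 + 4·M_2 + 1·M_3 = 6(Δ_2 - Δ_1) = 30
  1·M_2 + 4·M_3 + 1·M_4 = 6(Δ_3 - Δ_2) = -24
Natural end conditions: M_0 = M_4 = 0.
Solving: M_0 = 0, M_1 = -657/28, M_2 = 111/7, M_3 = -279/28, M_4 = 0.
On [2, 3], with s_0(t) = a_0 + b_0·(t - 2) + c_0·(t - 2)² + d_0·(t - 2)³: c_0 = M_0/2 = 0, d_0 = (M_1 - M_0)/(6h_0) = -219/56, b_0 = Δ_0 - h_0(2M_0 + M_1)/6 = 723/56.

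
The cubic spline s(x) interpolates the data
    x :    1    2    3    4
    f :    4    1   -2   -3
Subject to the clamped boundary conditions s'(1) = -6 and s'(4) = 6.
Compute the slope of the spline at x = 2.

-2

Let m_i = s''(x_i). Step sizes h_i = 1, 1, 1; slopes of the chords Δ_i = (y_(i+1) - y_i)/h_i = -3, -3, -1.
  1·m_0 + 4·m_1 + 1·m_2 = 6(Δ_1 - Δ_0) = 0
  1·m_1 + 4·m_2 + 1·m_3 = 6(Δ_2 - Δ_1) = 12
Clamped end conditions give two more equations: 2h_0·m_0 + h_0·m_1 = 6(Δ_0 - s'(1)) = 18 and h_2·m_2 + 2h_2·m_3 = 6(s'(4) - Δ_2) = 42.
Solving: m_0 = 10, m_1 = -2, m_2 = -2, m_3 = 22.
On [2, 3], s'(x) = b_1 + 2c_1·(x - 2) + 3d_1·(x - 2)² with b_1 = Δ_1 - h_1(2m_1 + m_2)/6 = -2, c_1 = m_1/2 = -1, d_1 = (m_2 - m_1)/(6h_1) = 0. So s'(2) = -2.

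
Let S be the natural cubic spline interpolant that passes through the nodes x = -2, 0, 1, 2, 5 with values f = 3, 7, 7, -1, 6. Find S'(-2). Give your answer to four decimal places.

With M_i denoting the second derivative at x_i, h_i = 2, 1, 1, 3, and Δ_i = (y_(i+1) − y_i)/h_i = 2, 0, -8, 7/3:
  2·M_0 + 6·M_1 + 1·M_2 = 6(Δ_1 - Δ_0) = -12
  1·M_1 + 4·M_2 + 1·M_3 = 6(Δ_2 - Δ_1) = -48
  1·M_2 + 8·M_3 + 3·M_4 = 6(Δ_3 - Δ_2) = 62
Natural end conditions: M_0 = M_4 = 0.
Hence M_0 = 0, M_1 = 37/89, M_2 = -1290/89, M_3 = 851/89, M_4 = 0.
On [-2, 0], S'(x) = b_0 + 2c_0·(x + 2) + 3d_0·(x + 2)² with b_0 = Δ_0 - h_0(2M_0 + M_1)/6 = 497/267, c_0 = M_0/2 = 0, d_0 = (M_1 - M_0)/(6h_0) = 37/1068. So S'(-2) = 497/267.

1.8614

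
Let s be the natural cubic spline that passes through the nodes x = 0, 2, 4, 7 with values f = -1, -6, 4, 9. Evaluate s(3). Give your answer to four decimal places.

-1.7895

Put σ_i = s'' at the i-th knot. Here h = (2, 2, 3) and Δ = (-5/2, 5, 5/3), so the interior equations h_(i-1)·σ_(i-1) + 2(h_(i-1)+h_i)·σ_i + h_i·σ_(i+1) = 6(Δ_i − Δ_(i-1)) read
  2·σ_0 + 8·σ_1 + 2·σ_2 = 6(Δ_1 - Δ_0) = 45
  2·σ_1 + 10·σ_2 + 3·σ_3 = 6(Δ_2 - Δ_1) = -20
Natural end conditions: σ_0 = σ_3 = 0.
Forward elimination and back-substitution give σ_0 = 0, σ_1 = 245/38, σ_2 = -125/38, σ_3 = 0.
On [2, 4], s(x) = -6 + 205/114·(x - 2) + 245/76·(x - 2)² - 185/228·(x - 2)³.
With (x - 2) = 1: s(3) = -34/19.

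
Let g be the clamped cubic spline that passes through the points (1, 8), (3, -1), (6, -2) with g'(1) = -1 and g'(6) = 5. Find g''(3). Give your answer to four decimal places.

Let σ_i = g''(x_i). Step sizes h_i = 2, 3; slopes of the chords Δ_i = (y_(i+1) - y_i)/h_i = -9/2, -1/3.
  2·σ_0 + 10·σ_1 + 3·σ_2 = 6(Δ_1 - Δ_0) = 25
Clamped end conditions give two more equations: 2h_0·σ_0 + h_0·σ_1 = 6(Δ_0 - g'(1)) = -21 and h_1·σ_1 + 2h_1·σ_2 = 6(g'(6) - Δ_1) = 32.
Forward elimination and back-substitution give σ_0 = -131/20, σ_1 = 13/5, σ_2 = 121/30.

2.6000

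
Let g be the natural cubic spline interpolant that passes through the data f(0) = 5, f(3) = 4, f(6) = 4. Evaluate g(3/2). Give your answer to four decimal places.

With M_i denoting the second derivative at x_i, h_i = 3, 3, and Δ_i = (y_(i+1) − y_i)/h_i = -1/3, 0:
  3·M_0 + 12·M_1 + 3·M_2 = 6(Δ_1 - Δ_0) = 2
Natural end conditions: M_0 = M_2 = 0.
Solving the tridiagonal system: M_0 = 0, M_1 = 1/6, M_2 = 0.
On [0, 3], g(t) = 5 - 5/12·t + 0·t² + 1/108·t³.
With t = 3/2: g(3/2) = 141/32.

4.4063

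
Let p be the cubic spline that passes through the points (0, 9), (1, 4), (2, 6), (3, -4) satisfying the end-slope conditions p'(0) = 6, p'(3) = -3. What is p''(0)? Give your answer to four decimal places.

-48.8000

Write M_i for p''(x_i). With h_i = 1, 1, 1 and divided differences Δ_i = -5, 2, -10, the continuity of p' gives the tridiagonal system
  1·M_0 + 4·M_1 + 1·M_2 = 6(Δ_1 - Δ_0) = 42
  1·M_1 + 4·M_2 + 1·M_3 = 6(Δ_2 - Δ_1) = -72
Clamped end conditions give two more equations: 2h_0·M_0 + h_0·M_1 = 6(Δ_0 - p'(0)) = -66 and h_2·M_2 + 2h_2·M_3 = 6(p'(3) - Δ_2) = 42.
Forward elimination and back-substitution give M_0 = -244/5, M_1 = 158/5, M_2 = -178/5, M_3 = 194/5.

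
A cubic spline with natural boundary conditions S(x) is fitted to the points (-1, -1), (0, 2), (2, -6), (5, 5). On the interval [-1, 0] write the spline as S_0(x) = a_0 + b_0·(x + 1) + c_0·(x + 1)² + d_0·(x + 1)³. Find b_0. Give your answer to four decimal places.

4.5238

Let M_i = S''(x_i). Step sizes h_i = 1, 2, 3; slopes of the chords Δ_i = (y_(i+1) - y_i)/h_i = 3, -4, 11/3.
  1·M_0 + 6·M_1 + 2·M_2 = 6(Δ_1 - Δ_0) = -42
  2·M_1 + 10·M_2 + 3·M_3 = 6(Δ_2 - Δ_1) = 46
Natural end conditions: M_0 = M_3 = 0.
Forward elimination and back-substitution give M_0 = 0, M_1 = -64/7, M_2 = 45/7, M_3 = 0.
On [-1, 0], with S_0(x) = a_0 + b_0·(x + 1) + c_0·(x + 1)² + d_0·(x + 1)³: c_0 = M_0/2 = 0, d_0 = (M_1 - M_0)/(6h_0) = -32/21, b_0 = Δ_0 - h_0(2M_0 + M_1)/6 = 95/21.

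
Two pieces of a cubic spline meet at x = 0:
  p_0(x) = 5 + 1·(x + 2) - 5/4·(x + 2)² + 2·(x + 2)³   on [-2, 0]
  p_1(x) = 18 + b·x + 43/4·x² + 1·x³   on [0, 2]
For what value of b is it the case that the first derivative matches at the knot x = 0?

20

p_0'(x) = 1 - 5/2·(x + 2) + 6·(x + 2)², so p_0'(0) = 20. On the right, p_1'(0) = b, so b = 20.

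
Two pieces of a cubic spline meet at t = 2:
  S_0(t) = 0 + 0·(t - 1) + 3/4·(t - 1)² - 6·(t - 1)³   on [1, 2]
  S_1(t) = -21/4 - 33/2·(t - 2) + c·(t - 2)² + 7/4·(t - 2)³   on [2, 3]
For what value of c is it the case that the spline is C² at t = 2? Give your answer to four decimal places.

-17.2500

S_0''(t) = 3/2 - 36·(t - 1), so S_0''(2) = -69/2. On the right, S_1''(2) = 2c, so c = -69/4.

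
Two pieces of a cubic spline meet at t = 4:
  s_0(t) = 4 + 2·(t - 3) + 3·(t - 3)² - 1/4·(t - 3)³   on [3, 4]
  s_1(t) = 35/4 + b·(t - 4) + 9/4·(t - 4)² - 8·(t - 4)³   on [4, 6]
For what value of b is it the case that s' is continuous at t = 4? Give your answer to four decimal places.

7.2500

s_0'(t) = 2 + 6·(t - 3) - 3/4·(t - 3)², so s_0'(4) = 29/4. On the right, s_1'(4) = b, so b = 29/4.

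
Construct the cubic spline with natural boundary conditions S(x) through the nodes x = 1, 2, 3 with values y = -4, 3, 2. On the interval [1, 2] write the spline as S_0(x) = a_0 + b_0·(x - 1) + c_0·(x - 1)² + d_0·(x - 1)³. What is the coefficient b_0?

9

With m_i denoting the second derivative at x_i, h_i = 1, 1, and Δ_i = (y_(i+1) − y_i)/h_i = 7, -1:
  1·m_0 + 4·m_1 + 1·m_2 = 6(Δ_1 - Δ_0) = -48
Natural end conditions: m_0 = m_2 = 0.
Hence m_0 = 0, m_1 = -12, m_2 = 0.
On [1, 2], with S_0(x) = a_0 + b_0·(x - 1) + c_0·(x - 1)² + d_0·(x - 1)³: c_0 = m_0/2 = 0, d_0 = (m_1 - m_0)/(6h_0) = -2, b_0 = Δ_0 - h_0(2m_0 + m_1)/6 = 9.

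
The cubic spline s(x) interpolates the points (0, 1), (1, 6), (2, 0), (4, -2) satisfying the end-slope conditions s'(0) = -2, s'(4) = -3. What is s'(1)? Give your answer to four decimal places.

1.3636

Let M_i = s''(x_i). Step sizes h_i = 1, 1, 2; slopes of the chords Δ_i = (y_(i+1) - y_i)/h_i = 5, -6, -1.
  1·M_0 + 4·M_1 + 1·M_2 = 6(Δ_1 - Δ_0) = -66
  1·M_1 + 6·M_2 + 2·M_3 = 6(Δ_2 - Δ_1) = 30
Clamped end conditions give two more equations: 2h_0·M_0 + h_0·M_1 = 6(Δ_0 - s'(0)) = 42 and h_2·M_2 + 2h_2·M_3 = 6(s'(4) - Δ_2) = -12.
Solving: M_0 = 388/11, M_1 = -314/11, M_2 = 142/11, M_3 = -104/11.
On [1, 2], s'(x) = b_1 + 2c_1·(x - 1) + 3d_1·(x - 1)² with b_1 = Δ_1 - h_1(2M_1 + M_2)/6 = 15/11, c_1 = M_1/2 = -157/11, d_1 = (M_2 - M_1)/(6h_1) = 76/11. So s'(1) = 15/11.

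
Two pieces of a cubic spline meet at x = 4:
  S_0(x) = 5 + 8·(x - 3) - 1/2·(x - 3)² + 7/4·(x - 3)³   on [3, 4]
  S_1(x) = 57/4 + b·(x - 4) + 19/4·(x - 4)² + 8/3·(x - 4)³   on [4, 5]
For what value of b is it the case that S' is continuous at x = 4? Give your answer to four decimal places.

S_0'(x) = 8 - 1·(x - 3) + 21/4·(x - 3)², so S_0'(4) = 49/4. On the right, S_1'(4) = b, so b = 49/4.

12.2500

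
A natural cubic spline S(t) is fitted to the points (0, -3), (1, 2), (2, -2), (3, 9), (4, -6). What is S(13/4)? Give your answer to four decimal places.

7.9395

Put m_i = S'' at the i-th knot. Here h = (1, 1, 1, 1) and Δ = (5, -4, 11, -15), so the interior equations h_(i-1)·m_(i-1) + 2(h_(i-1)+h_i)·m_i + h_i·m_(i+1) = 6(Δ_i − Δ_(i-1)) read
  1·m_0 + 4·m_1 + 1·m_2 = 6(Δ_1 - Δ_0) = -54
  1·m_1 + 4·m_2 + 1·m_3 = 6(Δ_2 - Δ_1) = 90
  1·m_2 + 4·m_3 + 1·m_4 = 6(Δ_3 - Δ_2) = -156
Natural end conditions: m_0 = m_4 = 0.
Solving: m_0 = 0, m_1 = -663/28, m_2 = 285/7, m_3 = -1377/28, m_4 = 0.
On [3, 4], S(t) = 9 + 39/28·(t - 3) - 1377/56·(t - 3)² + 459/56·(t - 3)³.
With (t - 3) = 1/4: S(13/4) = 4065/512.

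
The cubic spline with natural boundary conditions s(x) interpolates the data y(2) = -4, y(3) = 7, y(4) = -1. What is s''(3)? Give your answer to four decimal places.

-28.5000

Write σ_i for s''(x_i). With h_i = 1, 1 and divided differences Δ_i = 11, -8, the continuity of s' gives the tridiagonal system
  1·σ_0 + 4·σ_1 + 1·σ_2 = 6(Δ_1 - Δ_0) = -114
Natural end conditions: σ_0 = σ_2 = 0.
Solving the tridiagonal system: σ_0 = 0, σ_1 = -57/2, σ_2 = 0.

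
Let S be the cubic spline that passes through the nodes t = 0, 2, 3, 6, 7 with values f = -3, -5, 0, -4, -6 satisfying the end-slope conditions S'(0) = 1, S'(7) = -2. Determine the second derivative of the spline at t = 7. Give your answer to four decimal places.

-1.0909

Write M_i for S''(x_i). With h_i = 2, 1, 3, 1 and divided differences Δ_i = -1, 5, -4/3, -2, the continuity of S' gives the tridiagonal system
  2·M_0 + 6·M_1 + 1·M_2 = 6(Δ_1 - Δ_0) = 36
  1·M_1 + 8·M_2 + 3·M_3 = 6(Δ_2 - Δ_1) = -38
  3·M_2 + 8·M_3 + 1·M_4 = 6(Δ_3 - Δ_2) = -4
Clamped end conditions give two more equations: 2h_0·M_0 + h_0·M_1 = 6(Δ_0 - S'(0)) = -12 and h_3·M_3 + 2h_3·M_4 = 6(S'(7) - Δ_3) = 0.
Solving: M_0 = -260/33, M_1 = 322/33, M_2 = -224/33, M_3 = 24/11, M_4 = -12/11.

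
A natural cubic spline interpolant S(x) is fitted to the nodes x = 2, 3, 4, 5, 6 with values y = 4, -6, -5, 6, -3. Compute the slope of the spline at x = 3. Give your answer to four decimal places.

-6.2500

Put M_i = S'' at the i-th knot. Here h = (1, 1, 1, 1) and Δ = (-10, 1, 11, -9), so the interior equations h_(i-1)·M_(i-1) + 2(h_(i-1)+h_i)·M_i + h_i·M_(i+1) = 6(Δ_i − Δ_(i-1)) read
  1·M_0 + 4·M_1 + 1·M_2 = 6(Δ_1 - Δ_0) = 66
  1·M_1 + 4·M_2 + 1·M_3 = 6(Δ_2 - Δ_1) = 60
  1·M_2 + 4·M_3 + 1·M_4 = 6(Δ_3 - Δ_2) = -120
Natural end conditions: M_0 = M_4 = 0.
Solving: M_0 = 0, M_1 = 45/4, M_2 = 21, M_3 = -141/4, M_4 = 0.
On [3, 4], S'(x) = b_1 + 2c_1·(x - 3) + 3d_1·(x - 3)² with b_1 = Δ_1 - h_1(2M_1 + M_2)/6 = -25/4, c_1 = M_1/2 = 45/8, d_1 = (M_2 - M_1)/(6h_1) = 13/8. So S'(3) = -25/4.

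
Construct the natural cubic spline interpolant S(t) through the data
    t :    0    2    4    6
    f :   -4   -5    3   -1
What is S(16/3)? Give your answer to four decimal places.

1.4593

Write M_i for S''(x_i). With h_i = 2, 2, 2 and divided differences Δ_i = -1/2, 4, -2, the continuity of S' gives the tridiagonal system
  2·M_0 + 8·M_1 + 2·M_2 = 6(Δ_1 - Δ_0) = 27
  2·M_1 + 8·M_2 + 2·M_3 = 6(Δ_2 - Δ_1) = -36
Natural end conditions: M_0 = M_3 = 0.
Hence M_0 = 0, M_1 = 24/5, M_2 = -57/10, M_3 = 0.
On [4, 6], S(t) = 3 + 9/5·(t - 4) - 57/20·(t - 4)² + 19/40·(t - 4)³.
With (t - 4) = 4/3: S(16/3) = 197/135.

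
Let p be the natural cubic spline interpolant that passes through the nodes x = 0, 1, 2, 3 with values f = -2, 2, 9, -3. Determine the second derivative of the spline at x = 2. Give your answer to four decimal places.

-31.6000

Put M_i = p'' at the i-th knot. Here h = (1, 1, 1) and Δ = (4, 7, -12), so the interior equations h_(i-1)·M_(i-1) + 2(h_(i-1)+h_i)·M_i + h_i·M_(i+1) = 6(Δ_i − Δ_(i-1)) read
  1·M_0 + 4·M_1 + 1·M_2 = 6(Δ_1 - Δ_0) = 18
  1·M_1 + 4·M_2 + 1·M_3 = 6(Δ_2 - Δ_1) = -114
Natural end conditions: M_0 = M_3 = 0.
Forward elimination and back-substitution give M_0 = 0, M_1 = 62/5, M_2 = -158/5, M_3 = 0.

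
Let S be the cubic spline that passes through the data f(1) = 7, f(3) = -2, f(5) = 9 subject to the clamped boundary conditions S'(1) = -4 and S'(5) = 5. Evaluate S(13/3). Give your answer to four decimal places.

4.7407

With σ_i denoting the second derivative at x_i, h_i = 2, 2, and Δ_i = (y_(i+1) − y_i)/h_i = -9/2, 11/2:
  2·σ_0 + 8·σ_1 + 2·σ_2 = 6(Δ_1 - Δ_0) = 60
Clamped end conditions give two more equations: 2h_0·σ_0 + h_0·σ_1 = 6(Δ_0 - S'(1)) = -3 and h_1·σ_1 + 2h_1·σ_2 = 6(S'(5) - Δ_1) = -3.
Hence σ_0 = -6, σ_1 = 21/2, σ_2 = -6.
On [3, 5], S(x) = -2 + 1/2·(x - 3) + 21/4·(x - 3)² - 11/8·(x - 3)³.
With (x - 3) = 4/3: S(13/3) = 128/27.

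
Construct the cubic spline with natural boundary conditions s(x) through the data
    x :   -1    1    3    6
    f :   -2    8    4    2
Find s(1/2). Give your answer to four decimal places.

Write σ_i for s''(x_i). With h_i = 2, 2, 3 and divided differences Δ_i = 5, -2, -2/3, the continuity of s' gives the tridiagonal system
  2·σ_0 + 8·σ_1 + 2·σ_2 = 6(Δ_1 - Δ_0) = -42
  2·σ_1 + 10·σ_2 + 3·σ_3 = 6(Δ_2 - Δ_1) = 8
Natural end conditions: σ_0 = σ_3 = 0.
Hence σ_0 = 0, σ_1 = -109/19, σ_2 = 37/19, σ_3 = 0.
On [-1, 1], s(x) = -2 + 394/57·(x + 1) + 0·(x + 1)² - 109/228·(x + 1)³.
With (x + 1) = 3/2: s(1/2) = 4107/608.

6.7549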